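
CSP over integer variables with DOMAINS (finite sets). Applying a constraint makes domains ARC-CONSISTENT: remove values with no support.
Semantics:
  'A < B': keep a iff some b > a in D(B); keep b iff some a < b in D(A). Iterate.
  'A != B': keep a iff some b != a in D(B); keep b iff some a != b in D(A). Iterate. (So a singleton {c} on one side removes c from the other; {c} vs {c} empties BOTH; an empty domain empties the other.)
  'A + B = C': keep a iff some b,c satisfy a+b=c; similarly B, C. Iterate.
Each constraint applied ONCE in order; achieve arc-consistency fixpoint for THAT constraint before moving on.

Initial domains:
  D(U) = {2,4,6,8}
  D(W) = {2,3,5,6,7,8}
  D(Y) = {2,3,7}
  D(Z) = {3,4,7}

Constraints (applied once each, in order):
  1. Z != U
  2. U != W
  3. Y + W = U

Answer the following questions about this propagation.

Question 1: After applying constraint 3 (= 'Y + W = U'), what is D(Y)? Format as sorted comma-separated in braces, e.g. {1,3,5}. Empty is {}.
Answer: {2,3}

Derivation:
Constraint 1 (Z != U) on D(Z)={3,4,7} D(U)={2,4,6,8}: no change
Constraint 2 (U != W) on D(U)={2,4,6,8} D(W)={2,3,5,6,7,8}: no change
Constraint 3 (Y + W = U) on D(Y)={2,3,7} D(W)={2,3,5,6,7,8} D(U)={2,4,6,8}: Y {2,3,7}->{2,3}; W {2,3,5,6,7,8}->{2,3,5,6}; U {2,4,6,8}->{4,6,8}
So after constraint 3: D(Y) = {2,3}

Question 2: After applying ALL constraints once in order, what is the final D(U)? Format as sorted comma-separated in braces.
Constraint 1 (Z != U) on D(Z)={3,4,7} D(U)={2,4,6,8}: no change
Constraint 2 (U != W) on D(U)={2,4,6,8} D(W)={2,3,5,6,7,8}: no change
Constraint 3 (Y + W = U) on D(Y)={2,3,7} D(W)={2,3,5,6,7,8} D(U)={2,4,6,8}: Y {2,3,7}->{2,3}; W {2,3,5,6,7,8}->{2,3,5,6}; U {2,4,6,8}->{4,6,8}
So after all 3 constraints: D(U) = {4,6,8}

Answer: {4,6,8}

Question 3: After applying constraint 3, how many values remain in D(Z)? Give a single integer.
Constraint 1 (Z != U) on D(Z)={3,4,7} D(U)={2,4,6,8}: no change
Constraint 2 (U != W) on D(U)={2,4,6,8} D(W)={2,3,5,6,7,8}: no change
Constraint 3 (Y + W = U) on D(Y)={2,3,7} D(W)={2,3,5,6,7,8} D(U)={2,4,6,8}: Y {2,3,7}->{2,3}; W {2,3,5,6,7,8}->{2,3,5,6}; U {2,4,6,8}->{4,6,8}
So after constraint 3: D(Z)={3,4,7}, size = 3

Answer: 3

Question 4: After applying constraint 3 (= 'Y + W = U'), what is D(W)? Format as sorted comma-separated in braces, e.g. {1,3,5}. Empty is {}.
Constraint 1 (Z != U) on D(Z)={3,4,7} D(U)={2,4,6,8}: no change
Constraint 2 (U != W) on D(U)={2,4,6,8} D(W)={2,3,5,6,7,8}: no change
Constraint 3 (Y + W = U) on D(Y)={2,3,7} D(W)={2,3,5,6,7,8} D(U)={2,4,6,8}: Y {2,3,7}->{2,3}; W {2,3,5,6,7,8}->{2,3,5,6}; U {2,4,6,8}->{4,6,8}
So after constraint 3: D(W) = {2,3,5,6}

Answer: {2,3,5,6}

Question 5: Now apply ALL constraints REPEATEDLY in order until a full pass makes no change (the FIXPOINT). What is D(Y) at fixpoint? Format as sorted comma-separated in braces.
Answer: {2,3}

Derivation:
pass 0 (initial): D(Y)={2,3,7}
pass 1: U {2,4,6,8}->{4,6,8}; W {2,3,5,6,7,8}->{2,3,5,6}; Y {2,3,7}->{2,3}
pass 2: no change
Fixpoint after 2 passes: D(Y) = {2,3}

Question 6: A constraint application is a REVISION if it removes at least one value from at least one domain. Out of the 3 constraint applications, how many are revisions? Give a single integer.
Answer: 1

Derivation:
Constraint 1 (Z != U) on D(Z)={3,4,7} D(U)={2,4,6,8}: no change => not a revision
Constraint 2 (U != W) on D(U)={2,4,6,8} D(W)={2,3,5,6,7,8}: no change => not a revision
Constraint 3 (Y + W = U) on D(Y)={2,3,7} D(W)={2,3,5,6,7,8} D(U)={2,4,6,8}: Y {2,3,7}->{2,3}; W {2,3,5,6,7,8}->{2,3,5,6}; U {2,4,6,8}->{4,6,8} => REVISION
Total revisions = 1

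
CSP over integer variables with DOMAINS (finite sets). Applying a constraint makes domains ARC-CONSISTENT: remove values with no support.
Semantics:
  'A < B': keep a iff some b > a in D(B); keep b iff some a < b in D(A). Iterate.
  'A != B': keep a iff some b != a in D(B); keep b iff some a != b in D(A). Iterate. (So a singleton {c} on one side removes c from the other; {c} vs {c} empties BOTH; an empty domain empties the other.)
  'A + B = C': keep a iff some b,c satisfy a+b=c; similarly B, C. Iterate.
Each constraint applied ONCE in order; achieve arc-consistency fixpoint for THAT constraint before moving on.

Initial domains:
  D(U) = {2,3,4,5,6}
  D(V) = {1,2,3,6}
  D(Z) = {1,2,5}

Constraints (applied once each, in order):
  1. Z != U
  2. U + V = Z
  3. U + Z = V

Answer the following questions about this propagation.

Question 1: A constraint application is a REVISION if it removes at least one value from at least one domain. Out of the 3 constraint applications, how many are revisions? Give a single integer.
Constraint 1 (Z != U) on D(Z)={1,2,5} D(U)={2,3,4,5,6}: no change => not a revision
Constraint 2 (U + V = Z) on D(U)={2,3,4,5,6} D(V)={1,2,3,6} D(Z)={1,2,5}: U {2,3,4,5,6}->{2,3,4}; V {1,2,3,6}->{1,2,3}; Z {1,2,5}->{5} => REVISION
Constraint 3 (U + Z = V) on D(U)={2,3,4} D(Z)={5} D(V)={1,2,3}: U {2,3,4}->{}; Z {5}->{}; V {1,2,3}->{} => REVISION
Total revisions = 2

Answer: 2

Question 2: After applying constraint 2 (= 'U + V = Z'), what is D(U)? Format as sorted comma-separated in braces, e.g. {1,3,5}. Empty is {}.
Answer: {2,3,4}

Derivation:
Constraint 1 (Z != U) on D(Z)={1,2,5} D(U)={2,3,4,5,6}: no change
Constraint 2 (U + V = Z) on D(U)={2,3,4,5,6} D(V)={1,2,3,6} D(Z)={1,2,5}: U {2,3,4,5,6}->{2,3,4}; V {1,2,3,6}->{1,2,3}; Z {1,2,5}->{5}
So after constraint 2: D(U) = {2,3,4}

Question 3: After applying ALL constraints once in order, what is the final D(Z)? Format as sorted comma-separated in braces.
Answer: {}

Derivation:
Constraint 1 (Z != U) on D(Z)={1,2,5} D(U)={2,3,4,5,6}: no change
Constraint 2 (U + V = Z) on D(U)={2,3,4,5,6} D(V)={1,2,3,6} D(Z)={1,2,5}: U {2,3,4,5,6}->{2,3,4}; V {1,2,3,6}->{1,2,3}; Z {1,2,5}->{5}
Constraint 3 (U + Z = V) on D(U)={2,3,4} D(Z)={5} D(V)={1,2,3}: U {2,3,4}->{}; Z {5}->{}; V {1,2,3}->{}
So after all 3 constraints: D(Z) = {}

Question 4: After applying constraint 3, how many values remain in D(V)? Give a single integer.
Answer: 0

Derivation:
Constraint 1 (Z != U) on D(Z)={1,2,5} D(U)={2,3,4,5,6}: no change
Constraint 2 (U + V = Z) on D(U)={2,3,4,5,6} D(V)={1,2,3,6} D(Z)={1,2,5}: U {2,3,4,5,6}->{2,3,4}; V {1,2,3,6}->{1,2,3}; Z {1,2,5}->{5}
Constraint 3 (U + Z = V) on D(U)={2,3,4} D(Z)={5} D(V)={1,2,3}: U {2,3,4}->{}; Z {5}->{}; V {1,2,3}->{}
So after constraint 3: D(V)={}, size = 0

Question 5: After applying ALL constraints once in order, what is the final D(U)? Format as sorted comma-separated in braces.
Constraint 1 (Z != U) on D(Z)={1,2,5} D(U)={2,3,4,5,6}: no change
Constraint 2 (U + V = Z) on D(U)={2,3,4,5,6} D(V)={1,2,3,6} D(Z)={1,2,5}: U {2,3,4,5,6}->{2,3,4}; V {1,2,3,6}->{1,2,3}; Z {1,2,5}->{5}
Constraint 3 (U + Z = V) on D(U)={2,3,4} D(Z)={5} D(V)={1,2,3}: U {2,3,4}->{}; Z {5}->{}; V {1,2,3}->{}
So after all 3 constraints: D(U) = {}

Answer: {}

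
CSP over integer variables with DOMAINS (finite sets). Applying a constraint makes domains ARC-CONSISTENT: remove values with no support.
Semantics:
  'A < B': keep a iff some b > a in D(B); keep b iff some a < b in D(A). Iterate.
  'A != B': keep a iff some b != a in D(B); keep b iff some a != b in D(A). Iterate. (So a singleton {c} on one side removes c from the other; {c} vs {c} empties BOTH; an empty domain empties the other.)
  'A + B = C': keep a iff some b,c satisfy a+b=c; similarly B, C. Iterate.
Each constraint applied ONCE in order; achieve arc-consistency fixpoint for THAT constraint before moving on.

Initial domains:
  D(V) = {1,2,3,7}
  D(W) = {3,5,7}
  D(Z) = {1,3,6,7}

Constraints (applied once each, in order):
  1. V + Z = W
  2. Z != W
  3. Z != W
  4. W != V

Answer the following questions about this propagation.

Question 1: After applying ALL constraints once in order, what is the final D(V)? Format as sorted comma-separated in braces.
Answer: {1,2}

Derivation:
Constraint 1 (V + Z = W) on D(V)={1,2,3,7} D(Z)={1,3,6,7} D(W)={3,5,7}: V {1,2,3,7}->{1,2}; Z {1,3,6,7}->{1,3,6}
Constraint 2 (Z != W) on D(Z)={1,3,6} D(W)={3,5,7}: no change
Constraint 3 (Z != W) on D(Z)={1,3,6} D(W)={3,5,7}: no change
Constraint 4 (W != V) on D(W)={3,5,7} D(V)={1,2}: no change
So after all 4 constraints: D(V) = {1,2}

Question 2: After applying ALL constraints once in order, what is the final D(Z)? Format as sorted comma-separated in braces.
Constraint 1 (V + Z = W) on D(V)={1,2,3,7} D(Z)={1,3,6,7} D(W)={3,5,7}: V {1,2,3,7}->{1,2}; Z {1,3,6,7}->{1,3,6}
Constraint 2 (Z != W) on D(Z)={1,3,6} D(W)={3,5,7}: no change
Constraint 3 (Z != W) on D(Z)={1,3,6} D(W)={3,5,7}: no change
Constraint 4 (W != V) on D(W)={3,5,7} D(V)={1,2}: no change
So after all 4 constraints: D(Z) = {1,3,6}

Answer: {1,3,6}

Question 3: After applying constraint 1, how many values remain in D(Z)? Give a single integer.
Constraint 1 (V + Z = W) on D(V)={1,2,3,7} D(Z)={1,3,6,7} D(W)={3,5,7}: V {1,2,3,7}->{1,2}; Z {1,3,6,7}->{1,3,6}
So after constraint 1: D(Z)={1,3,6}, size = 3

Answer: 3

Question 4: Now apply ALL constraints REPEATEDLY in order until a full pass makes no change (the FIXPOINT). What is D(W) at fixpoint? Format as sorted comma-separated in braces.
pass 0 (initial): D(W)={3,5,7}
pass 1: V {1,2,3,7}->{1,2}; Z {1,3,6,7}->{1,3,6}
pass 2: no change
Fixpoint after 2 passes: D(W) = {3,5,7}

Answer: {3,5,7}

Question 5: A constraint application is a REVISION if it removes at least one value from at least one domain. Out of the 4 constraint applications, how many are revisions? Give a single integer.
Answer: 1

Derivation:
Constraint 1 (V + Z = W) on D(V)={1,2,3,7} D(Z)={1,3,6,7} D(W)={3,5,7}: V {1,2,3,7}->{1,2}; Z {1,3,6,7}->{1,3,6} => REVISION
Constraint 2 (Z != W) on D(Z)={1,3,6} D(W)={3,5,7}: no change => not a revision
Constraint 3 (Z != W) on D(Z)={1,3,6} D(W)={3,5,7}: no change => not a revision
Constraint 4 (W != V) on D(W)={3,5,7} D(V)={1,2}: no change => not a revision
Total revisions = 1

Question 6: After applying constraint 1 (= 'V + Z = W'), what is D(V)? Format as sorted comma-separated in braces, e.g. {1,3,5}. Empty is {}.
Constraint 1 (V + Z = W) on D(V)={1,2,3,7} D(Z)={1,3,6,7} D(W)={3,5,7}: V {1,2,3,7}->{1,2}; Z {1,3,6,7}->{1,3,6}
So after constraint 1: D(V) = {1,2}

Answer: {1,2}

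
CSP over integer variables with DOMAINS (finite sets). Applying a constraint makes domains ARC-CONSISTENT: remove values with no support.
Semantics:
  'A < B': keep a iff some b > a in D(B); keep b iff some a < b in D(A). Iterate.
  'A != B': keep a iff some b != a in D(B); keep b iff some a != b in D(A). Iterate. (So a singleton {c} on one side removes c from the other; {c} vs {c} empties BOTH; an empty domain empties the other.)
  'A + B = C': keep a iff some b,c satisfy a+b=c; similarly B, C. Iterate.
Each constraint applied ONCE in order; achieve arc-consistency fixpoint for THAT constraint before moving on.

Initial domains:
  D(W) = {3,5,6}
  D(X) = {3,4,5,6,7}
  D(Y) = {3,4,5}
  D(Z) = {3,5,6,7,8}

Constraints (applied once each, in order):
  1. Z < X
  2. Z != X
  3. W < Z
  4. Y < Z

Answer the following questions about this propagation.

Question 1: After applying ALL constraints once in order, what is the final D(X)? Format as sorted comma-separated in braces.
Constraint 1 (Z < X) on D(Z)={3,5,6,7,8} D(X)={3,4,5,6,7}: Z {3,5,6,7,8}->{3,5,6}; X {3,4,5,6,7}->{4,5,6,7}
Constraint 2 (Z != X) on D(Z)={3,5,6} D(X)={4,5,6,7}: no change
Constraint 3 (W < Z) on D(W)={3,5,6} D(Z)={3,5,6}: W {3,5,6}->{3,5}; Z {3,5,6}->{5,6}
Constraint 4 (Y < Z) on D(Y)={3,4,5} D(Z)={5,6}: no change
So after all 4 constraints: D(X) = {4,5,6,7}

Answer: {4,5,6,7}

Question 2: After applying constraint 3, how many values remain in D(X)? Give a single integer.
Constraint 1 (Z < X) on D(Z)={3,5,6,7,8} D(X)={3,4,5,6,7}: Z {3,5,6,7,8}->{3,5,6}; X {3,4,5,6,7}->{4,5,6,7}
Constraint 2 (Z != X) on D(Z)={3,5,6} D(X)={4,5,6,7}: no change
Constraint 3 (W < Z) on D(W)={3,5,6} D(Z)={3,5,6}: W {3,5,6}->{3,5}; Z {3,5,6}->{5,6}
So after constraint 3: D(X)={4,5,6,7}, size = 4

Answer: 4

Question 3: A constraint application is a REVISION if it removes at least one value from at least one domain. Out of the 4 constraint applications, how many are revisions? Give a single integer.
Constraint 1 (Z < X) on D(Z)={3,5,6,7,8} D(X)={3,4,5,6,7}: Z {3,5,6,7,8}->{3,5,6}; X {3,4,5,6,7}->{4,5,6,7} => REVISION
Constraint 2 (Z != X) on D(Z)={3,5,6} D(X)={4,5,6,7}: no change => not a revision
Constraint 3 (W < Z) on D(W)={3,5,6} D(Z)={3,5,6}: W {3,5,6}->{3,5}; Z {3,5,6}->{5,6} => REVISION
Constraint 4 (Y < Z) on D(Y)={3,4,5} D(Z)={5,6}: no change => not a revision
Total revisions = 2

Answer: 2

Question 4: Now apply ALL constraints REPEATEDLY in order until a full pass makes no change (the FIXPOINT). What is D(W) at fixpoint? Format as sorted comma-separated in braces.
pass 0 (initial): D(W)={3,5,6}
pass 1: W {3,5,6}->{3,5}; X {3,4,5,6,7}->{4,5,6,7}; Z {3,5,6,7,8}->{5,6}
pass 2: X {4,5,6,7}->{6,7}
pass 3: no change
Fixpoint after 3 passes: D(W) = {3,5}

Answer: {3,5}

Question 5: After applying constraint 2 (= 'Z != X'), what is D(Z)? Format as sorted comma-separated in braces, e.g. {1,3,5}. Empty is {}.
Answer: {3,5,6}

Derivation:
Constraint 1 (Z < X) on D(Z)={3,5,6,7,8} D(X)={3,4,5,6,7}: Z {3,5,6,7,8}->{3,5,6}; X {3,4,5,6,7}->{4,5,6,7}
Constraint 2 (Z != X) on D(Z)={3,5,6} D(X)={4,5,6,7}: no change
So after constraint 2: D(Z) = {3,5,6}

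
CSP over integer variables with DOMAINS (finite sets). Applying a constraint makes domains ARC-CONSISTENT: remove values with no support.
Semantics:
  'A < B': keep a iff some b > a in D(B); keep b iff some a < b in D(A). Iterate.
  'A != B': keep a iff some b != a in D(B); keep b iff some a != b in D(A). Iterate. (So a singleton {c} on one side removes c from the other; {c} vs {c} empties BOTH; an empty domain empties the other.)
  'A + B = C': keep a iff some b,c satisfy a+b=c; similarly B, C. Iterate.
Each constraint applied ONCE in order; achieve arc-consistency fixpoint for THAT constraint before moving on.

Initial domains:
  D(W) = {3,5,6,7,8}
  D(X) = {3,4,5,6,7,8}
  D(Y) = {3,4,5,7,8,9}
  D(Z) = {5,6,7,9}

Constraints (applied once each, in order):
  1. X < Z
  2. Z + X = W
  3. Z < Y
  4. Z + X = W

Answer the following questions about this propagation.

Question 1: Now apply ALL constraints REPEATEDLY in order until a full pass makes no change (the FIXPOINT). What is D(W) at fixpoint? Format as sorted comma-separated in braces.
pass 0 (initial): D(W)={3,5,6,7,8}
pass 1: W {3,5,6,7,8}->{8}; X {3,4,5,6,7,8}->{3}; Y {3,4,5,7,8,9}->{7,8,9}; Z {5,6,7,9}->{5}
pass 2: no change
Fixpoint after 2 passes: D(W) = {8}

Answer: {8}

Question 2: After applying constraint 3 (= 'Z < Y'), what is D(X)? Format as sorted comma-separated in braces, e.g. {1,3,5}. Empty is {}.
Constraint 1 (X < Z) on D(X)={3,4,5,6,7,8} D(Z)={5,6,7,9}: no change
Constraint 2 (Z + X = W) on D(Z)={5,6,7,9} D(X)={3,4,5,6,7,8} D(W)={3,5,6,7,8}: Z {5,6,7,9}->{5}; X {3,4,5,6,7,8}->{3}; W {3,5,6,7,8}->{8}
Constraint 3 (Z < Y) on D(Z)={5} D(Y)={3,4,5,7,8,9}: Y {3,4,5,7,8,9}->{7,8,9}
So after constraint 3: D(X) = {3}

Answer: {3}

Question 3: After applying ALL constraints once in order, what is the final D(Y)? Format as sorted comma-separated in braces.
Answer: {7,8,9}

Derivation:
Constraint 1 (X < Z) on D(X)={3,4,5,6,7,8} D(Z)={5,6,7,9}: no change
Constraint 2 (Z + X = W) on D(Z)={5,6,7,9} D(X)={3,4,5,6,7,8} D(W)={3,5,6,7,8}: Z {5,6,7,9}->{5}; X {3,4,5,6,7,8}->{3}; W {3,5,6,7,8}->{8}
Constraint 3 (Z < Y) on D(Z)={5} D(Y)={3,4,5,7,8,9}: Y {3,4,5,7,8,9}->{7,8,9}
Constraint 4 (Z + X = W) on D(Z)={5} D(X)={3} D(W)={8}: no change
So after all 4 constraints: D(Y) = {7,8,9}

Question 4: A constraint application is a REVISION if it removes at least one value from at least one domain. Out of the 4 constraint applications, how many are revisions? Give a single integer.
Answer: 2

Derivation:
Constraint 1 (X < Z) on D(X)={3,4,5,6,7,8} D(Z)={5,6,7,9}: no change => not a revision
Constraint 2 (Z + X = W) on D(Z)={5,6,7,9} D(X)={3,4,5,6,7,8} D(W)={3,5,6,7,8}: Z {5,6,7,9}->{5}; X {3,4,5,6,7,8}->{3}; W {3,5,6,7,8}->{8} => REVISION
Constraint 3 (Z < Y) on D(Z)={5} D(Y)={3,4,5,7,8,9}: Y {3,4,5,7,8,9}->{7,8,9} => REVISION
Constraint 4 (Z + X = W) on D(Z)={5} D(X)={3} D(W)={8}: no change => not a revision
Total revisions = 2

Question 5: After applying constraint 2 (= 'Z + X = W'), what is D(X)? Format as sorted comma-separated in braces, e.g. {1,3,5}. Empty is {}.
Constraint 1 (X < Z) on D(X)={3,4,5,6,7,8} D(Z)={5,6,7,9}: no change
Constraint 2 (Z + X = W) on D(Z)={5,6,7,9} D(X)={3,4,5,6,7,8} D(W)={3,5,6,7,8}: Z {5,6,7,9}->{5}; X {3,4,5,6,7,8}->{3}; W {3,5,6,7,8}->{8}
So after constraint 2: D(X) = {3}

Answer: {3}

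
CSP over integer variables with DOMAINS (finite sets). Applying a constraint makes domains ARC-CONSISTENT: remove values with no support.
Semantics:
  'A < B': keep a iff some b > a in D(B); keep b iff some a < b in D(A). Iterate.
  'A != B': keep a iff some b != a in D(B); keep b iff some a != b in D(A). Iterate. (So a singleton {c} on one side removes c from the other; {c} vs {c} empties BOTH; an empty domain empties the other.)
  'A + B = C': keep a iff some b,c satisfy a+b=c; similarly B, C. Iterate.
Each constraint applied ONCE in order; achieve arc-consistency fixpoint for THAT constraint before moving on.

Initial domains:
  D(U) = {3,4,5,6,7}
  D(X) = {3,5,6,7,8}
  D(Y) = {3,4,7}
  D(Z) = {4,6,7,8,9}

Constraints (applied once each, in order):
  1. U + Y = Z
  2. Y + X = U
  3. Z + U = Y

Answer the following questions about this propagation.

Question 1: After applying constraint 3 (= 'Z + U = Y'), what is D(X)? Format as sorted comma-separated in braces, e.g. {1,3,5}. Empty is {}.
Answer: {3}

Derivation:
Constraint 1 (U + Y = Z) on D(U)={3,4,5,6,7} D(Y)={3,4,7} D(Z)={4,6,7,8,9}: U {3,4,5,6,7}->{3,4,5,6}; Y {3,4,7}->{3,4}; Z {4,6,7,8,9}->{6,7,8,9}
Constraint 2 (Y + X = U) on D(Y)={3,4} D(X)={3,5,6,7,8} D(U)={3,4,5,6}: Y {3,4}->{3}; X {3,5,6,7,8}->{3}; U {3,4,5,6}->{6}
Constraint 3 (Z + U = Y) on D(Z)={6,7,8,9} D(U)={6} D(Y)={3}: Z {6,7,8,9}->{}; U {6}->{}; Y {3}->{}
So after constraint 3: D(X) = {3}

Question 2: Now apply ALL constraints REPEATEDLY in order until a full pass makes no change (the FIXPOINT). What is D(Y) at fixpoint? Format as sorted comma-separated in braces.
pass 0 (initial): D(Y)={3,4,7}
pass 1: U {3,4,5,6,7}->{}; X {3,5,6,7,8}->{3}; Y {3,4,7}->{}; Z {4,6,7,8,9}->{}
pass 2: X {3}->{}
pass 3: no change
Fixpoint after 3 passes: D(Y) = {}

Answer: {}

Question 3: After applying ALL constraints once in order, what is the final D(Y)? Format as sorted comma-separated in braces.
Answer: {}

Derivation:
Constraint 1 (U + Y = Z) on D(U)={3,4,5,6,7} D(Y)={3,4,7} D(Z)={4,6,7,8,9}: U {3,4,5,6,7}->{3,4,5,6}; Y {3,4,7}->{3,4}; Z {4,6,7,8,9}->{6,7,8,9}
Constraint 2 (Y + X = U) on D(Y)={3,4} D(X)={3,5,6,7,8} D(U)={3,4,5,6}: Y {3,4}->{3}; X {3,5,6,7,8}->{3}; U {3,4,5,6}->{6}
Constraint 3 (Z + U = Y) on D(Z)={6,7,8,9} D(U)={6} D(Y)={3}: Z {6,7,8,9}->{}; U {6}->{}; Y {3}->{}
So after all 3 constraints: D(Y) = {}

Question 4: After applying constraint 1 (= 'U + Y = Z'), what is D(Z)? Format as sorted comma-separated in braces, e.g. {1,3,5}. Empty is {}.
Constraint 1 (U + Y = Z) on D(U)={3,4,5,6,7} D(Y)={3,4,7} D(Z)={4,6,7,8,9}: U {3,4,5,6,7}->{3,4,5,6}; Y {3,4,7}->{3,4}; Z {4,6,7,8,9}->{6,7,8,9}
So after constraint 1: D(Z) = {6,7,8,9}

Answer: {6,7,8,9}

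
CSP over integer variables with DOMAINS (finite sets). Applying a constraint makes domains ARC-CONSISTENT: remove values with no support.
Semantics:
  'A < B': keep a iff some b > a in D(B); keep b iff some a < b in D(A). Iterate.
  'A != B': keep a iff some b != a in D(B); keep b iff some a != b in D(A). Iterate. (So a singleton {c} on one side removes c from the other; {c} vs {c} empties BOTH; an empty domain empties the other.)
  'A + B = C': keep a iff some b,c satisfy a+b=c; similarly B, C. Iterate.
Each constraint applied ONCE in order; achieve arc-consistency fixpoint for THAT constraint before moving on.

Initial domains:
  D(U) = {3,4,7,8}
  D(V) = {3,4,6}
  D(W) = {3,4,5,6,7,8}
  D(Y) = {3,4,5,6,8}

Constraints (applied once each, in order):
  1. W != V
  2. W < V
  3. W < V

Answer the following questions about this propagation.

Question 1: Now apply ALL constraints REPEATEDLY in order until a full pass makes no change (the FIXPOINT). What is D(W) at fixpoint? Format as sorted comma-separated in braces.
pass 0 (initial): D(W)={3,4,5,6,7,8}
pass 1: V {3,4,6}->{4,6}; W {3,4,5,6,7,8}->{3,4,5}
pass 2: no change
Fixpoint after 2 passes: D(W) = {3,4,5}

Answer: {3,4,5}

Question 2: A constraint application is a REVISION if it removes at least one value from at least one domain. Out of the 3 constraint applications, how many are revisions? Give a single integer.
Answer: 1

Derivation:
Constraint 1 (W != V) on D(W)={3,4,5,6,7,8} D(V)={3,4,6}: no change => not a revision
Constraint 2 (W < V) on D(W)={3,4,5,6,7,8} D(V)={3,4,6}: W {3,4,5,6,7,8}->{3,4,5}; V {3,4,6}->{4,6} => REVISION
Constraint 3 (W < V) on D(W)={3,4,5} D(V)={4,6}: no change => not a revision
Total revisions = 1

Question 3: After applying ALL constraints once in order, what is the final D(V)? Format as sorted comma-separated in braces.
Constraint 1 (W != V) on D(W)={3,4,5,6,7,8} D(V)={3,4,6}: no change
Constraint 2 (W < V) on D(W)={3,4,5,6,7,8} D(V)={3,4,6}: W {3,4,5,6,7,8}->{3,4,5}; V {3,4,6}->{4,6}
Constraint 3 (W < V) on D(W)={3,4,5} D(V)={4,6}: no change
So after all 3 constraints: D(V) = {4,6}

Answer: {4,6}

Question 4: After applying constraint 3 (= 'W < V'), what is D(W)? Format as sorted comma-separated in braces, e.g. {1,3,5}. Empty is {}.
Constraint 1 (W != V) on D(W)={3,4,5,6,7,8} D(V)={3,4,6}: no change
Constraint 2 (W < V) on D(W)={3,4,5,6,7,8} D(V)={3,4,6}: W {3,4,5,6,7,8}->{3,4,5}; V {3,4,6}->{4,6}
Constraint 3 (W < V) on D(W)={3,4,5} D(V)={4,6}: no change
So after constraint 3: D(W) = {3,4,5}

Answer: {3,4,5}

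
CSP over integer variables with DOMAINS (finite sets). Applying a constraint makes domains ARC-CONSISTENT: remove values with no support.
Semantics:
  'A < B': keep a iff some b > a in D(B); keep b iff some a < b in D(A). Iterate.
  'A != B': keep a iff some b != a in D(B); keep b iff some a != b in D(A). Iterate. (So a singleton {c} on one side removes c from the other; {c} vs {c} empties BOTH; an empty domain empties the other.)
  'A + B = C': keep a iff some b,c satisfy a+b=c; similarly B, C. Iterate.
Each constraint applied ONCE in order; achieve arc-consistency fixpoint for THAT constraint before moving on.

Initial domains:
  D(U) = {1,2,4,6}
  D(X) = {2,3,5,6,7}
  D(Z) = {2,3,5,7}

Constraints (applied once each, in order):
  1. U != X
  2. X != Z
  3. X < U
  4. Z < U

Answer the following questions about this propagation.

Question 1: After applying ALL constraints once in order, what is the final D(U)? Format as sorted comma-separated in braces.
Answer: {4,6}

Derivation:
Constraint 1 (U != X) on D(U)={1,2,4,6} D(X)={2,3,5,6,7}: no change
Constraint 2 (X != Z) on D(X)={2,3,5,6,7} D(Z)={2,3,5,7}: no change
Constraint 3 (X < U) on D(X)={2,3,5,6,7} D(U)={1,2,4,6}: X {2,3,5,6,7}->{2,3,5}; U {1,2,4,6}->{4,6}
Constraint 4 (Z < U) on D(Z)={2,3,5,7} D(U)={4,6}: Z {2,3,5,7}->{2,3,5}
So after all 4 constraints: D(U) = {4,6}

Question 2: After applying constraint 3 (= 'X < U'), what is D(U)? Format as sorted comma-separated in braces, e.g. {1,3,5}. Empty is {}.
Answer: {4,6}

Derivation:
Constraint 1 (U != X) on D(U)={1,2,4,6} D(X)={2,3,5,6,7}: no change
Constraint 2 (X != Z) on D(X)={2,3,5,6,7} D(Z)={2,3,5,7}: no change
Constraint 3 (X < U) on D(X)={2,3,5,6,7} D(U)={1,2,4,6}: X {2,3,5,6,7}->{2,3,5}; U {1,2,4,6}->{4,6}
So after constraint 3: D(U) = {4,6}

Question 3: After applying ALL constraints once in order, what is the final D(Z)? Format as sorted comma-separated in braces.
Answer: {2,3,5}

Derivation:
Constraint 1 (U != X) on D(U)={1,2,4,6} D(X)={2,3,5,6,7}: no change
Constraint 2 (X != Z) on D(X)={2,3,5,6,7} D(Z)={2,3,5,7}: no change
Constraint 3 (X < U) on D(X)={2,3,5,6,7} D(U)={1,2,4,6}: X {2,3,5,6,7}->{2,3,5}; U {1,2,4,6}->{4,6}
Constraint 4 (Z < U) on D(Z)={2,3,5,7} D(U)={4,6}: Z {2,3,5,7}->{2,3,5}
So after all 4 constraints: D(Z) = {2,3,5}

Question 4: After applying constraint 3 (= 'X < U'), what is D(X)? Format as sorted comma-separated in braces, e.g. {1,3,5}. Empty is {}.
Constraint 1 (U != X) on D(U)={1,2,4,6} D(X)={2,3,5,6,7}: no change
Constraint 2 (X != Z) on D(X)={2,3,5,6,7} D(Z)={2,3,5,7}: no change
Constraint 3 (X < U) on D(X)={2,3,5,6,7} D(U)={1,2,4,6}: X {2,3,5,6,7}->{2,3,5}; U {1,2,4,6}->{4,6}
So after constraint 3: D(X) = {2,3,5}

Answer: {2,3,5}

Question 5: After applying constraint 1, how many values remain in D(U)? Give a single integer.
Answer: 4

Derivation:
Constraint 1 (U != X) on D(U)={1,2,4,6} D(X)={2,3,5,6,7}: no change
So after constraint 1: D(U)={1,2,4,6}, size = 4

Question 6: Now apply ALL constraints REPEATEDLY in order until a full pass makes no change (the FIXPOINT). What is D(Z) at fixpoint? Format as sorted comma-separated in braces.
Answer: {2,3,5}

Derivation:
pass 0 (initial): D(Z)={2,3,5,7}
pass 1: U {1,2,4,6}->{4,6}; X {2,3,5,6,7}->{2,3,5}; Z {2,3,5,7}->{2,3,5}
pass 2: no change
Fixpoint after 2 passes: D(Z) = {2,3,5}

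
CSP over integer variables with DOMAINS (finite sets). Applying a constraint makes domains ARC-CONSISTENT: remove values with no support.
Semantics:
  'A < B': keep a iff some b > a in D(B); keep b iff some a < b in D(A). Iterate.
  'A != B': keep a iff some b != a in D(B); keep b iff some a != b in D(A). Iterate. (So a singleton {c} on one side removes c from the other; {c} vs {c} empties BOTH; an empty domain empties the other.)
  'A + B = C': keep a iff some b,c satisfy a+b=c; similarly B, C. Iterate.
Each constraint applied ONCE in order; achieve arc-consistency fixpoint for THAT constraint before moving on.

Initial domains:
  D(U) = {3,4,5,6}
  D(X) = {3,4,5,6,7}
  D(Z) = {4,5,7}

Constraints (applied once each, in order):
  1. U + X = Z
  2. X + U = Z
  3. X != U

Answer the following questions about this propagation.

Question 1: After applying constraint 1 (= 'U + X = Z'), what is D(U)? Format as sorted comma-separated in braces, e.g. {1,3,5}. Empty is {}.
Answer: {3,4}

Derivation:
Constraint 1 (U + X = Z) on D(U)={3,4,5,6} D(X)={3,4,5,6,7} D(Z)={4,5,7}: U {3,4,5,6}->{3,4}; X {3,4,5,6,7}->{3,4}; Z {4,5,7}->{7}
So after constraint 1: D(U) = {3,4}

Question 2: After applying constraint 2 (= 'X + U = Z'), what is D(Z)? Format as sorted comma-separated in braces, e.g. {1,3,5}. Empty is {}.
Answer: {7}

Derivation:
Constraint 1 (U + X = Z) on D(U)={3,4,5,6} D(X)={3,4,5,6,7} D(Z)={4,5,7}: U {3,4,5,6}->{3,4}; X {3,4,5,6,7}->{3,4}; Z {4,5,7}->{7}
Constraint 2 (X + U = Z) on D(X)={3,4} D(U)={3,4} D(Z)={7}: no change
So after constraint 2: D(Z) = {7}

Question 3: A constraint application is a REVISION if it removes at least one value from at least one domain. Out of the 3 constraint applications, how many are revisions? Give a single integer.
Answer: 1

Derivation:
Constraint 1 (U + X = Z) on D(U)={3,4,5,6} D(X)={3,4,5,6,7} D(Z)={4,5,7}: U {3,4,5,6}->{3,4}; X {3,4,5,6,7}->{3,4}; Z {4,5,7}->{7} => REVISION
Constraint 2 (X + U = Z) on D(X)={3,4} D(U)={3,4} D(Z)={7}: no change => not a revision
Constraint 3 (X != U) on D(X)={3,4} D(U)={3,4}: no change => not a revision
Total revisions = 1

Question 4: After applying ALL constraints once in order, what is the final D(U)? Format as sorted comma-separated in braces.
Answer: {3,4}

Derivation:
Constraint 1 (U + X = Z) on D(U)={3,4,5,6} D(X)={3,4,5,6,7} D(Z)={4,5,7}: U {3,4,5,6}->{3,4}; X {3,4,5,6,7}->{3,4}; Z {4,5,7}->{7}
Constraint 2 (X + U = Z) on D(X)={3,4} D(U)={3,4} D(Z)={7}: no change
Constraint 3 (X != U) on D(X)={3,4} D(U)={3,4}: no change
So after all 3 constraints: D(U) = {3,4}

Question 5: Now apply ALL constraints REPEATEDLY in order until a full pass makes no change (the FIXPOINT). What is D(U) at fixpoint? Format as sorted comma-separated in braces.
Answer: {3,4}

Derivation:
pass 0 (initial): D(U)={3,4,5,6}
pass 1: U {3,4,5,6}->{3,4}; X {3,4,5,6,7}->{3,4}; Z {4,5,7}->{7}
pass 2: no change
Fixpoint after 2 passes: D(U) = {3,4}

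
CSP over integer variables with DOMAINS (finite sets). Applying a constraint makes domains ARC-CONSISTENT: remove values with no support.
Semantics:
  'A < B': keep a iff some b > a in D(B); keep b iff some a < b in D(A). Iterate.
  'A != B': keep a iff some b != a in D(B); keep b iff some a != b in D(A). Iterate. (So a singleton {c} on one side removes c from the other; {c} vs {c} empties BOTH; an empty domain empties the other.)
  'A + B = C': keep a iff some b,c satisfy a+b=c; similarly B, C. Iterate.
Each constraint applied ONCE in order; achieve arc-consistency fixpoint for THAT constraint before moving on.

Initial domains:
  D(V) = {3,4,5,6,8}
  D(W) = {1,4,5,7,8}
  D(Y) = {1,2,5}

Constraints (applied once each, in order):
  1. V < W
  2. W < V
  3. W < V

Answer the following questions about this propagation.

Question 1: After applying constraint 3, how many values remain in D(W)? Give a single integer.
Answer: 2

Derivation:
Constraint 1 (V < W) on D(V)={3,4,5,6,8} D(W)={1,4,5,7,8}: V {3,4,5,6,8}->{3,4,5,6}; W {1,4,5,7,8}->{4,5,7,8}
Constraint 2 (W < V) on D(W)={4,5,7,8} D(V)={3,4,5,6}: W {4,5,7,8}->{4,5}; V {3,4,5,6}->{5,6}
Constraint 3 (W < V) on D(W)={4,5} D(V)={5,6}: no change
So after constraint 3: D(W)={4,5}, size = 2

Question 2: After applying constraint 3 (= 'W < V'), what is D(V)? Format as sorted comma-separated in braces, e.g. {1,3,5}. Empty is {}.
Constraint 1 (V < W) on D(V)={3,4,5,6,8} D(W)={1,4,5,7,8}: V {3,4,5,6,8}->{3,4,5,6}; W {1,4,5,7,8}->{4,5,7,8}
Constraint 2 (W < V) on D(W)={4,5,7,8} D(V)={3,4,5,6}: W {4,5,7,8}->{4,5}; V {3,4,5,6}->{5,6}
Constraint 3 (W < V) on D(W)={4,5} D(V)={5,6}: no change
So after constraint 3: D(V) = {5,6}

Answer: {5,6}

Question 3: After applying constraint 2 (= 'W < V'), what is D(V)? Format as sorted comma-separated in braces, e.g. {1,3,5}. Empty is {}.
Constraint 1 (V < W) on D(V)={3,4,5,6,8} D(W)={1,4,5,7,8}: V {3,4,5,6,8}->{3,4,5,6}; W {1,4,5,7,8}->{4,5,7,8}
Constraint 2 (W < V) on D(W)={4,5,7,8} D(V)={3,4,5,6}: W {4,5,7,8}->{4,5}; V {3,4,5,6}->{5,6}
So after constraint 2: D(V) = {5,6}

Answer: {5,6}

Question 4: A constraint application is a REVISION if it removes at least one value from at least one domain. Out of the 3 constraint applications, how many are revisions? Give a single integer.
Constraint 1 (V < W) on D(V)={3,4,5,6,8} D(W)={1,4,5,7,8}: V {3,4,5,6,8}->{3,4,5,6}; W {1,4,5,7,8}->{4,5,7,8} => REVISION
Constraint 2 (W < V) on D(W)={4,5,7,8} D(V)={3,4,5,6}: W {4,5,7,8}->{4,5}; V {3,4,5,6}->{5,6} => REVISION
Constraint 3 (W < V) on D(W)={4,5} D(V)={5,6}: no change => not a revision
Total revisions = 2

Answer: 2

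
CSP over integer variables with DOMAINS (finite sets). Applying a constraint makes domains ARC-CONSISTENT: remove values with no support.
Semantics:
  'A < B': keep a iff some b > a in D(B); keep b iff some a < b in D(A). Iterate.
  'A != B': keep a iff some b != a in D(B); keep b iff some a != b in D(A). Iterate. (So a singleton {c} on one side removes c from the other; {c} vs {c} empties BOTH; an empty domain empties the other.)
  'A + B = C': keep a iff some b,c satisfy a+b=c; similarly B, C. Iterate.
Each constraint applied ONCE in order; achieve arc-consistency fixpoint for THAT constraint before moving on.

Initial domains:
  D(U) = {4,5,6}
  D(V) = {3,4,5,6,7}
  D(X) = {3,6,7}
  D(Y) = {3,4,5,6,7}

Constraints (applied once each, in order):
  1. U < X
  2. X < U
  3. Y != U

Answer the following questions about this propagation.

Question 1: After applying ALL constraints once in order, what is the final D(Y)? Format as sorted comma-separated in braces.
Answer: {}

Derivation:
Constraint 1 (U < X) on D(U)={4,5,6} D(X)={3,6,7}: X {3,6,7}->{6,7}
Constraint 2 (X < U) on D(X)={6,7} D(U)={4,5,6}: X {6,7}->{}; U {4,5,6}->{}
Constraint 3 (Y != U) on D(Y)={3,4,5,6,7} D(U)={}: Y {3,4,5,6,7}->{}
So after all 3 constraints: D(Y) = {}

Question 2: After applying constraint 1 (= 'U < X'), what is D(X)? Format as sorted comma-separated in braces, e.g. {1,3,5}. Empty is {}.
Answer: {6,7}

Derivation:
Constraint 1 (U < X) on D(U)={4,5,6} D(X)={3,6,7}: X {3,6,7}->{6,7}
So after constraint 1: D(X) = {6,7}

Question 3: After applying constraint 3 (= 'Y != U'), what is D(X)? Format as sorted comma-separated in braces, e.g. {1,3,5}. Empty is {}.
Constraint 1 (U < X) on D(U)={4,5,6} D(X)={3,6,7}: X {3,6,7}->{6,7}
Constraint 2 (X < U) on D(X)={6,7} D(U)={4,5,6}: X {6,7}->{}; U {4,5,6}->{}
Constraint 3 (Y != U) on D(Y)={3,4,5,6,7} D(U)={}: Y {3,4,5,6,7}->{}
So after constraint 3: D(X) = {}

Answer: {}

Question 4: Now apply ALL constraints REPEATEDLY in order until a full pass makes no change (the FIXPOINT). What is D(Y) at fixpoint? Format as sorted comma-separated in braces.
Answer: {}

Derivation:
pass 0 (initial): D(Y)={3,4,5,6,7}
pass 1: U {4,5,6}->{}; X {3,6,7}->{}; Y {3,4,5,6,7}->{}
pass 2: no change
Fixpoint after 2 passes: D(Y) = {}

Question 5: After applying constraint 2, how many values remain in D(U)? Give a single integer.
Constraint 1 (U < X) on D(U)={4,5,6} D(X)={3,6,7}: X {3,6,7}->{6,7}
Constraint 2 (X < U) on D(X)={6,7} D(U)={4,5,6}: X {6,7}->{}; U {4,5,6}->{}
So after constraint 2: D(U)={}, size = 0

Answer: 0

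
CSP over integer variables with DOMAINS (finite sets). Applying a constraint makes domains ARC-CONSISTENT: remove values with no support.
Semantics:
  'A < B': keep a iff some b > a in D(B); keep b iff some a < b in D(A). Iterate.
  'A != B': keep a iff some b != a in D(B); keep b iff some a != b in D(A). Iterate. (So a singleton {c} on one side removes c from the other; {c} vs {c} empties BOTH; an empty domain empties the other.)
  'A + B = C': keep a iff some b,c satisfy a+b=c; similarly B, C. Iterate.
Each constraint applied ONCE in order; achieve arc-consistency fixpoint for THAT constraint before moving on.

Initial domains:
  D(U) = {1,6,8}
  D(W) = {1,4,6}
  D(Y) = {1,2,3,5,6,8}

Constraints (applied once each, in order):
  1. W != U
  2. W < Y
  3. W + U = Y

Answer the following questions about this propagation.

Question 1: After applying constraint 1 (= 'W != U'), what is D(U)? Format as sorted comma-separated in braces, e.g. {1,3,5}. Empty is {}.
Constraint 1 (W != U) on D(W)={1,4,6} D(U)={1,6,8}: no change
So after constraint 1: D(U) = {1,6,8}

Answer: {1,6,8}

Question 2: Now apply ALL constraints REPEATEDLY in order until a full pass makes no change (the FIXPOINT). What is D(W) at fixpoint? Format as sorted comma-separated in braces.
pass 0 (initial): D(W)={1,4,6}
pass 1: U {1,6,8}->{1}; W {1,4,6}->{1,4}; Y {1,2,3,5,6,8}->{2,5}
pass 2: W {1,4}->{4}; Y {2,5}->{5}
pass 3: no change
Fixpoint after 3 passes: D(W) = {4}

Answer: {4}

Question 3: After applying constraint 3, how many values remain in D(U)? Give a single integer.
Answer: 1

Derivation:
Constraint 1 (W != U) on D(W)={1,4,6} D(U)={1,6,8}: no change
Constraint 2 (W < Y) on D(W)={1,4,6} D(Y)={1,2,3,5,6,8}: Y {1,2,3,5,6,8}->{2,3,5,6,8}
Constraint 3 (W + U = Y) on D(W)={1,4,6} D(U)={1,6,8} D(Y)={2,3,5,6,8}: W {1,4,6}->{1,4}; U {1,6,8}->{1}; Y {2,3,5,6,8}->{2,5}
So after constraint 3: D(U)={1}, size = 1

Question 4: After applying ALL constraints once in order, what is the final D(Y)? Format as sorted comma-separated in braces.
Answer: {2,5}

Derivation:
Constraint 1 (W != U) on D(W)={1,4,6} D(U)={1,6,8}: no change
Constraint 2 (W < Y) on D(W)={1,4,6} D(Y)={1,2,3,5,6,8}: Y {1,2,3,5,6,8}->{2,3,5,6,8}
Constraint 3 (W + U = Y) on D(W)={1,4,6} D(U)={1,6,8} D(Y)={2,3,5,6,8}: W {1,4,6}->{1,4}; U {1,6,8}->{1}; Y {2,3,5,6,8}->{2,5}
So after all 3 constraints: D(Y) = {2,5}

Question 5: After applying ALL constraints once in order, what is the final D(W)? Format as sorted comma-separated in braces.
Answer: {1,4}

Derivation:
Constraint 1 (W != U) on D(W)={1,4,6} D(U)={1,6,8}: no change
Constraint 2 (W < Y) on D(W)={1,4,6} D(Y)={1,2,3,5,6,8}: Y {1,2,3,5,6,8}->{2,3,5,6,8}
Constraint 3 (W + U = Y) on D(W)={1,4,6} D(U)={1,6,8} D(Y)={2,3,5,6,8}: W {1,4,6}->{1,4}; U {1,6,8}->{1}; Y {2,3,5,6,8}->{2,5}
So after all 3 constraints: D(W) = {1,4}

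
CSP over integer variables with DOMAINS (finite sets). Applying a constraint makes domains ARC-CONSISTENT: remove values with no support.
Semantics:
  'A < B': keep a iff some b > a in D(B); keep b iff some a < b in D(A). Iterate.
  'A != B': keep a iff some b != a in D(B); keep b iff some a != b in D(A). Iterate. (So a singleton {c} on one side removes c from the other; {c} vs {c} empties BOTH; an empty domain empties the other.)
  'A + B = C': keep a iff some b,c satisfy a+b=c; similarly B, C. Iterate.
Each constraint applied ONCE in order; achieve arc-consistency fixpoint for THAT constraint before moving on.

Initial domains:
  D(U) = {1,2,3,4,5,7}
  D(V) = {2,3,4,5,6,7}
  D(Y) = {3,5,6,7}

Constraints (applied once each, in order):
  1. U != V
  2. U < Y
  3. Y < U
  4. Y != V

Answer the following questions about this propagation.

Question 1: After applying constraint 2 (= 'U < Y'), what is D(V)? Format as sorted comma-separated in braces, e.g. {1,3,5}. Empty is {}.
Answer: {2,3,4,5,6,7}

Derivation:
Constraint 1 (U != V) on D(U)={1,2,3,4,5,7} D(V)={2,3,4,5,6,7}: no change
Constraint 2 (U < Y) on D(U)={1,2,3,4,5,7} D(Y)={3,5,6,7}: U {1,2,3,4,5,7}->{1,2,3,4,5}
So after constraint 2: D(V) = {2,3,4,5,6,7}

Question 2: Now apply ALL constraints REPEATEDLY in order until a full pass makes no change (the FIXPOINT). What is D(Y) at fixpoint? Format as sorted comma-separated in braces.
pass 0 (initial): D(Y)={3,5,6,7}
pass 1: U {1,2,3,4,5,7}->{4,5}; V {2,3,4,5,6,7}->{2,4,5,6,7}; Y {3,5,6,7}->{3}
pass 2: U {4,5}->{}; V {2,4,5,6,7}->{}; Y {3}->{}
pass 3: no change
Fixpoint after 3 passes: D(Y) = {}

Answer: {}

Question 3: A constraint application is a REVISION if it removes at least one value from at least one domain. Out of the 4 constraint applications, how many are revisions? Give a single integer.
Constraint 1 (U != V) on D(U)={1,2,3,4,5,7} D(V)={2,3,4,5,6,7}: no change => not a revision
Constraint 2 (U < Y) on D(U)={1,2,3,4,5,7} D(Y)={3,5,6,7}: U {1,2,3,4,5,7}->{1,2,3,4,5} => REVISION
Constraint 3 (Y < U) on D(Y)={3,5,6,7} D(U)={1,2,3,4,5}: Y {3,5,6,7}->{3}; U {1,2,3,4,5}->{4,5} => REVISION
Constraint 4 (Y != V) on D(Y)={3} D(V)={2,3,4,5,6,7}: V {2,3,4,5,6,7}->{2,4,5,6,7} => REVISION
Total revisions = 3

Answer: 3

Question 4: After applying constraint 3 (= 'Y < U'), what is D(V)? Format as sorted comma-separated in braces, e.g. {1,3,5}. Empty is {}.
Answer: {2,3,4,5,6,7}

Derivation:
Constraint 1 (U != V) on D(U)={1,2,3,4,5,7} D(V)={2,3,4,5,6,7}: no change
Constraint 2 (U < Y) on D(U)={1,2,3,4,5,7} D(Y)={3,5,6,7}: U {1,2,3,4,5,7}->{1,2,3,4,5}
Constraint 3 (Y < U) on D(Y)={3,5,6,7} D(U)={1,2,3,4,5}: Y {3,5,6,7}->{3}; U {1,2,3,4,5}->{4,5}
So after constraint 3: D(V) = {2,3,4,5,6,7}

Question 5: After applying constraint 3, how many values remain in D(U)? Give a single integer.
Constraint 1 (U != V) on D(U)={1,2,3,4,5,7} D(V)={2,3,4,5,6,7}: no change
Constraint 2 (U < Y) on D(U)={1,2,3,4,5,7} D(Y)={3,5,6,7}: U {1,2,3,4,5,7}->{1,2,3,4,5}
Constraint 3 (Y < U) on D(Y)={3,5,6,7} D(U)={1,2,3,4,5}: Y {3,5,6,7}->{3}; U {1,2,3,4,5}->{4,5}
So after constraint 3: D(U)={4,5}, size = 2

Answer: 2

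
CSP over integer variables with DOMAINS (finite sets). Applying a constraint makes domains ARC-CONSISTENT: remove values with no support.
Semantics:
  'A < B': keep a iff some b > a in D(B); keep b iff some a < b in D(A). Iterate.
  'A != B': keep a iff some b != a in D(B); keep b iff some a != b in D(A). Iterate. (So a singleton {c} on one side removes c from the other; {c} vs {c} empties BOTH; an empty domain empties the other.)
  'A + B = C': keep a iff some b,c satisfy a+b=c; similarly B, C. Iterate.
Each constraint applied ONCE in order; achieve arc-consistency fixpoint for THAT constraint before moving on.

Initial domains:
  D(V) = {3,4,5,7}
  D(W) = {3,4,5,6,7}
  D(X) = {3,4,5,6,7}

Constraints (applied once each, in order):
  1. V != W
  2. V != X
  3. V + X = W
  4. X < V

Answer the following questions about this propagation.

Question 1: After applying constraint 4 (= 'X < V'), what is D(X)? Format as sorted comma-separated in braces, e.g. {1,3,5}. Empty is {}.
Constraint 1 (V != W) on D(V)={3,4,5,7} D(W)={3,4,5,6,7}: no change
Constraint 2 (V != X) on D(V)={3,4,5,7} D(X)={3,4,5,6,7}: no change
Constraint 3 (V + X = W) on D(V)={3,4,5,7} D(X)={3,4,5,6,7} D(W)={3,4,5,6,7}: V {3,4,5,7}->{3,4}; X {3,4,5,6,7}->{3,4}; W {3,4,5,6,7}->{6,7}
Constraint 4 (X < V) on D(X)={3,4} D(V)={3,4}: X {3,4}->{3}; V {3,4}->{4}
So after constraint 4: D(X) = {3}

Answer: {3}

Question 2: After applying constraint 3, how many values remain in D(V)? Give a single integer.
Answer: 2

Derivation:
Constraint 1 (V != W) on D(V)={3,4,5,7} D(W)={3,4,5,6,7}: no change
Constraint 2 (V != X) on D(V)={3,4,5,7} D(X)={3,4,5,6,7}: no change
Constraint 3 (V + X = W) on D(V)={3,4,5,7} D(X)={3,4,5,6,7} D(W)={3,4,5,6,7}: V {3,4,5,7}->{3,4}; X {3,4,5,6,7}->{3,4}; W {3,4,5,6,7}->{6,7}
So after constraint 3: D(V)={3,4}, size = 2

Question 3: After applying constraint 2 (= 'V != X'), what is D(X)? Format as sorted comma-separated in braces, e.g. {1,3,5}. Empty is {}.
Answer: {3,4,5,6,7}

Derivation:
Constraint 1 (V != W) on D(V)={3,4,5,7} D(W)={3,4,5,6,7}: no change
Constraint 2 (V != X) on D(V)={3,4,5,7} D(X)={3,4,5,6,7}: no change
So after constraint 2: D(X) = {3,4,5,6,7}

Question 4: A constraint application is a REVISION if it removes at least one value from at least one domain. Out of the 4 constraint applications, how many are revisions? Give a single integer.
Answer: 2

Derivation:
Constraint 1 (V != W) on D(V)={3,4,5,7} D(W)={3,4,5,6,7}: no change => not a revision
Constraint 2 (V != X) on D(V)={3,4,5,7} D(X)={3,4,5,6,7}: no change => not a revision
Constraint 3 (V + X = W) on D(V)={3,4,5,7} D(X)={3,4,5,6,7} D(W)={3,4,5,6,7}: V {3,4,5,7}->{3,4}; X {3,4,5,6,7}->{3,4}; W {3,4,5,6,7}->{6,7} => REVISION
Constraint 4 (X < V) on D(X)={3,4} D(V)={3,4}: X {3,4}->{3}; V {3,4}->{4} => REVISION
Total revisions = 2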